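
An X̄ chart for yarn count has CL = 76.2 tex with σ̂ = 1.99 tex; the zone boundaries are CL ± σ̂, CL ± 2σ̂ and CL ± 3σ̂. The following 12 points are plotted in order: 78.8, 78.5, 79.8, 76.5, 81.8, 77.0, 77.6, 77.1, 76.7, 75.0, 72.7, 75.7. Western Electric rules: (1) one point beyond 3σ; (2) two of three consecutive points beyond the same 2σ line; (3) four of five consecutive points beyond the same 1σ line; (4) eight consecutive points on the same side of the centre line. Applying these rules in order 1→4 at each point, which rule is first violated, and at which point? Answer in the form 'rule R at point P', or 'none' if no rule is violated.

rule 3 at point 5

Zone of each point (C = within 1σ̂, B = 1σ̂–2σ̂, A = 2σ̂–3σ̂, * = beyond 3σ̂; sign = side of CL): 1:+B, 2:+B, 3:+B, 4:+C, 5:+A, 6:+C, 7:+C, 8:+C, 9:+C, 10:-C, 11:-B, 12:-C
Rule 3 (four of five consecutive points beyond the same 1σ limit) is satisfied at point 5.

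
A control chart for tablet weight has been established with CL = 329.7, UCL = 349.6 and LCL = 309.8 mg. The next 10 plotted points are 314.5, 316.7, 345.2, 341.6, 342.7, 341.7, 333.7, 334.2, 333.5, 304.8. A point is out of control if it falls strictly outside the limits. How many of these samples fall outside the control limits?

1

Compare each point to [309.8, 349.6]: sample 10 = 304.8 < LCL.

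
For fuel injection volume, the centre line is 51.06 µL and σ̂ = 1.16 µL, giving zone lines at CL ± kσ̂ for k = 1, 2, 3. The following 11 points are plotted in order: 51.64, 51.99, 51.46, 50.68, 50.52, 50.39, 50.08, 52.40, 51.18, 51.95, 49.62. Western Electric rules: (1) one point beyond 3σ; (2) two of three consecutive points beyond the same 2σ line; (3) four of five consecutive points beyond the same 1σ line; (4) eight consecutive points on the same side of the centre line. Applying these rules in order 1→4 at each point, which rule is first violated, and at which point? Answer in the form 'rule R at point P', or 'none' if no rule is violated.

none

Zone of each point (C = within 1σ̂, B = 1σ̂–2σ̂, A = 2σ̂–3σ̂, * = beyond 3σ̂; sign = side of CL): 1:+C, 2:+C, 3:+C, 4:-C, 5:-C, 6:-C, 7:-C, 8:+B, 9:+C, 10:+C, 11:-B
No rule fires across all 11 points.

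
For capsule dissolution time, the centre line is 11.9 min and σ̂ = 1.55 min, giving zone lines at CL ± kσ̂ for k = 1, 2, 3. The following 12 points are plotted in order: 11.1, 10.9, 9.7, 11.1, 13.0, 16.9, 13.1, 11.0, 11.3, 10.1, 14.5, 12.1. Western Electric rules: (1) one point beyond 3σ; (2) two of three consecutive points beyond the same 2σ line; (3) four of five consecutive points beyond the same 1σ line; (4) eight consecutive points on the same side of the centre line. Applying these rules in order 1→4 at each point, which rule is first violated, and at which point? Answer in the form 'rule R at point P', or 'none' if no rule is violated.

Zone of each point (C = within 1σ̂, B = 1σ̂–2σ̂, A = 2σ̂–3σ̂, * = beyond 3σ̂; sign = side of CL): 1:-C, 2:-C, 3:-B, 4:-C, 5:+C, 6:+*, 7:+C, 8:-C, 9:-C, 10:-B, 11:+B, 12:+C
Rule 1 (one point beyond the 3σ limits) is satisfied at point 6.

rule 1 at point 6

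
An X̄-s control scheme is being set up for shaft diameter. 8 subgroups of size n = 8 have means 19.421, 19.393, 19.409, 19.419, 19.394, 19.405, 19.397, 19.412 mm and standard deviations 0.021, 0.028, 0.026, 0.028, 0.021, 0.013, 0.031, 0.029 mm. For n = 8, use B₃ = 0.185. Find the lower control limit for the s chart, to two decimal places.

0.00

s̄ = (0.021 + 0.028 + 0.026 + 0.028 + 0.021 + 0.013 + 0.031 + 0.029) / 8 = 0.0246
LCL_s = B₃·s̄ = 0.185 × 0.0246 = 0.0046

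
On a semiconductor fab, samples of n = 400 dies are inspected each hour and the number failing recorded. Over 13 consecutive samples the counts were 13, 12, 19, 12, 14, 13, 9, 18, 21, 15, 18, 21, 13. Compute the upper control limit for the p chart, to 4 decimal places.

p̄ = Σdᵢ / (k·n) = 198 / (13 × 400) = 0.03808
UCL = p̄ + 3·√(p̄(1−p̄)/n) = 0.03808 + 3 × √(0.03808×0.96192/400) = 0.03808 + 3 × 0.00957 = 0.06678

0.0668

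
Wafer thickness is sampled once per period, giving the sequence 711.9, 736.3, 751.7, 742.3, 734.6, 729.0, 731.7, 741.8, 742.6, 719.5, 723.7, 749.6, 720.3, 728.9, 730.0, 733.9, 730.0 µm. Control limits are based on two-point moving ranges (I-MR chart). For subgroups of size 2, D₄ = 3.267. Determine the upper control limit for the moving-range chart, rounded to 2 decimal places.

35.96

Moving ranges: 24.4, 15.4, 9.4, 7.7, 5.6, 2.7, 10.1, 0.8, 23.1, 4.2, 25.9, 29.3, 8.6, 1.1, 3.9, 3.9; M̄R̄ = 176.1000 / 16 = 11.0062
UCL_MR = D₄·M̄R̄ = 3.267 × 11.0062 = 35.9574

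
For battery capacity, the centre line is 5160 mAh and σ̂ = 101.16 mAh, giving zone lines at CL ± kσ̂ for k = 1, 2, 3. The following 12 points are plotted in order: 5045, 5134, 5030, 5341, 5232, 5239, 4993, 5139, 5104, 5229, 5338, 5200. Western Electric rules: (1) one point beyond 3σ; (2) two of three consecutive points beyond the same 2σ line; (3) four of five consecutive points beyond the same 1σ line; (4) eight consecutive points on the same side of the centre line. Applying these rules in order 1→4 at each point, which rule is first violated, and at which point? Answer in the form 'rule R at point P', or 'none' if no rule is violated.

none

Zone of each point (C = within 1σ̂, B = 1σ̂–2σ̂, A = 2σ̂–3σ̂, * = beyond 3σ̂; sign = side of CL): 1:-B, 2:-C, 3:-B, 4:+B, 5:+C, 6:+C, 7:-B, 8:-C, 9:-C, 10:+C, 11:+B, 12:+C
No rule fires across all 12 points.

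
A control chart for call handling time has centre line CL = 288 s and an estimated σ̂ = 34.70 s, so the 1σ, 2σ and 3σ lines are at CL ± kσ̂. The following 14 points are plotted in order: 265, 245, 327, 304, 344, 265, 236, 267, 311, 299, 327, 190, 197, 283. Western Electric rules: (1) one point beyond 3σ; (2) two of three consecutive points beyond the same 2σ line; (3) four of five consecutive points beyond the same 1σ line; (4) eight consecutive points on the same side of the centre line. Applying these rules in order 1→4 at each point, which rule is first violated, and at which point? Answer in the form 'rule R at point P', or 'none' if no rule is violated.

Zone of each point (C = within 1σ̂, B = 1σ̂–2σ̂, A = 2σ̂–3σ̂, * = beyond 3σ̂; sign = side of CL): 1:-C, 2:-B, 3:+B, 4:+C, 5:+B, 6:-C, 7:-B, 8:-C, 9:+C, 10:+C, 11:+B, 12:-A, 13:-A, 14:-C
Rule 2 (two of three consecutive points beyond the same 2σ limit) is satisfied at point 13.

rule 2 at point 13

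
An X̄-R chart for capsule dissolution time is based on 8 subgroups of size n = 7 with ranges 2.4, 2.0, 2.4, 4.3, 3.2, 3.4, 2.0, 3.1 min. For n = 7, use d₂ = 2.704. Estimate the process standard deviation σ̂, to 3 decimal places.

R̄ = (2.4 + 2.0 + 2.4 + 4.3 + 3.2 + 3.4 + 2.0 + 3.1) / 8 = 2.8500
σ̂ = R̄ / d₂ = 2.8500 / 2.704 = 1.0540

1.054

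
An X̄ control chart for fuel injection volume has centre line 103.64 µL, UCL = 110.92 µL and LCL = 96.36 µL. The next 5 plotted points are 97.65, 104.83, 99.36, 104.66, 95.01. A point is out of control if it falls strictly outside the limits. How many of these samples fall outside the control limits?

1

Compare each point to [96.36, 110.92]: sample 5 = 95.01 < LCL.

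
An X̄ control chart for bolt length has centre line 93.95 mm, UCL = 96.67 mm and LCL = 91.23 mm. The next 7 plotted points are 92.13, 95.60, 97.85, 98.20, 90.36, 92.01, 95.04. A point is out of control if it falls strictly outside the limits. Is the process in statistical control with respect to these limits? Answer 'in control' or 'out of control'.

out of control

Compare each point to [91.23, 96.67]: sample 3 = 97.85 > UCL; sample 4 = 98.20 > UCL; sample 5 = 90.36 < LCL.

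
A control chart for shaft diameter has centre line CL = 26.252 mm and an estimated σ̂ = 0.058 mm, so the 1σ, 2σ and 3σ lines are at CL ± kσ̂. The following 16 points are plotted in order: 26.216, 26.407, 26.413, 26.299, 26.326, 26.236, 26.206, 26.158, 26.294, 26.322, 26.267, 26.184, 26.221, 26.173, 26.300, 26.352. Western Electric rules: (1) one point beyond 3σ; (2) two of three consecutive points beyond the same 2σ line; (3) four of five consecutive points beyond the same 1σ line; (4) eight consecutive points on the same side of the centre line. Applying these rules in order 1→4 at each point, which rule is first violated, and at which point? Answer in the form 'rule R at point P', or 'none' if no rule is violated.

rule 2 at point 3

Zone of each point (C = within 1σ̂, B = 1σ̂–2σ̂, A = 2σ̂–3σ̂, * = beyond 3σ̂; sign = side of CL): 1:-C, 2:+A, 3:+A, 4:+C, 5:+B, 6:-C, 7:-C, 8:-B, 9:+C, 10:+B, 11:+C, 12:-B, 13:-C, 14:-B, 15:+C, 16:+B
Rule 2 (two of three consecutive points beyond the same 2σ limit) is satisfied at point 3.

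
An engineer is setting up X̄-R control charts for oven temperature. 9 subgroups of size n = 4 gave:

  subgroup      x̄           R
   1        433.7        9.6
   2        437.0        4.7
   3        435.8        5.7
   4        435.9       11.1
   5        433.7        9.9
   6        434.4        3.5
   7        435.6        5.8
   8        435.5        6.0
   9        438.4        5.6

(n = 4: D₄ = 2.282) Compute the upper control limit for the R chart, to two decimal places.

R̄ = (9.6 + 4.7 + 5.7 + 11.1 + 9.9 + 3.5 + 5.8 + 6.0 + 5.6) / 9 = 61.9000 / 9 = 6.8778
UCL_R = D₄·R̄ = 2.282 × 6.8778 = 15.6951

15.70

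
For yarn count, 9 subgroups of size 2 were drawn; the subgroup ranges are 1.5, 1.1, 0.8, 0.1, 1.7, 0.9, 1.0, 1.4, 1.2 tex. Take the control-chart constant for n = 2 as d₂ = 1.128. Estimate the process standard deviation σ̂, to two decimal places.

0.96

R̄ = (1.5 + 1.1 + 0.8 + 0.1 + 1.7 + 0.9 + 1.0 + 1.4 + 1.2) / 9 = 1.0778
σ̂ = R̄ / d₂ = 1.0778 / 1.128 = 0.9555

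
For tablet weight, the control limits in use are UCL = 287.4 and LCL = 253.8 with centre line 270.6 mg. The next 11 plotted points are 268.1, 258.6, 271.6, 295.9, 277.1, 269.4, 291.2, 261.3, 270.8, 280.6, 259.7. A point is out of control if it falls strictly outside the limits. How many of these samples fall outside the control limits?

Compare each point to [253.8, 287.4]: sample 4 = 295.9 > UCL; sample 7 = 291.2 > UCL.

2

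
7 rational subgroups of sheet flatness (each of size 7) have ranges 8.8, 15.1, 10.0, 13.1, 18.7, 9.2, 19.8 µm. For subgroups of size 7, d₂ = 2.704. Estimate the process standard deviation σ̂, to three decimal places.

R̄ = (8.8 + 15.1 + 10.0 + 13.1 + 18.7 + 9.2 + 19.8) / 7 = 13.5286
σ̂ = R̄ / d₂ = 13.5286 / 2.704 = 5.0032

5.003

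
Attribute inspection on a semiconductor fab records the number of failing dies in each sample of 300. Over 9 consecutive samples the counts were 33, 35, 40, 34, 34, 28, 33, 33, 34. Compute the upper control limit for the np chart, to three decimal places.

p̄ = Σdᵢ / (k·n) = 304 / (9 × 300) = 0.11259
UCL = np̄ + 3·√(np̄(1−p̄)) = 33.7778 + 3 × √(33.7778×0.88741) = 33.7778 + 3 × 5.4749 = 50.2025

50.203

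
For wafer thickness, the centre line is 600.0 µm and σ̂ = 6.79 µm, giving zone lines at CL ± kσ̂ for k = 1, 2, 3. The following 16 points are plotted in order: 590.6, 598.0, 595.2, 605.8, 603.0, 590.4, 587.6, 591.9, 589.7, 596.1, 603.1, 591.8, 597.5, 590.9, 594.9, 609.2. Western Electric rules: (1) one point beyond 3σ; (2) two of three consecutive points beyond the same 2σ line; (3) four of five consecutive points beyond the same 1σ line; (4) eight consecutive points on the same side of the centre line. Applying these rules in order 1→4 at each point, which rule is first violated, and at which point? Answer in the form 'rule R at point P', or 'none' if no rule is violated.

rule 3 at point 9

Zone of each point (C = within 1σ̂, B = 1σ̂–2σ̂, A = 2σ̂–3σ̂, * = beyond 3σ̂; sign = side of CL): 1:-B, 2:-C, 3:-C, 4:+C, 5:+C, 6:-B, 7:-B, 8:-B, 9:-B, 10:-C, 11:+C, 12:-B, 13:-C, 14:-B, 15:-C, 16:+B
Rule 3 (four of five consecutive points beyond the same 1σ limit) is satisfied at point 9.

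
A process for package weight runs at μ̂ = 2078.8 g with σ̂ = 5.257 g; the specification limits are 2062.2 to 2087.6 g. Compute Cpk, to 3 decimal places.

Cpu = (USL − μ̂) / (3σ̂) = (2087.6 − 2078.8) / (3 × 5.257) = 0.5580; Cpl = (μ̂ − LSL) / (3σ̂) = (2078.8 − 2062.2) / (3 × 5.257) = 1.0526; Cpk = min(Cpu, Cpl) = 0.5580

0.558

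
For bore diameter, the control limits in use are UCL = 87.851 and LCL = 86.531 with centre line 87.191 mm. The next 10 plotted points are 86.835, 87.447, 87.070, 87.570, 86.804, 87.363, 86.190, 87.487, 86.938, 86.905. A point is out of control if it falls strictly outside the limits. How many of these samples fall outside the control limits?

1

Compare each point to [86.531, 87.851]: sample 7 = 86.190 < LCL.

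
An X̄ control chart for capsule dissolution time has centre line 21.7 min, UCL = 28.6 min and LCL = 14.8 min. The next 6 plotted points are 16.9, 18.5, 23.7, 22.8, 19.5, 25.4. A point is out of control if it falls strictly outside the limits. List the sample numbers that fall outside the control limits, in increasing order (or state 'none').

All 6 points lie within [14.8, 28.6].

none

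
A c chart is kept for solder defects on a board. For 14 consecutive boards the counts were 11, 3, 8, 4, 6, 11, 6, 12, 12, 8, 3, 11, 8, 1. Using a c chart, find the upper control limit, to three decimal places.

15.605

c̄ = (11 + 3 + 8 + 4 + 6 + 11 + 6 + 12 + 12 + 8 + 3 + 11 + 8 + 1) / 14 = 104 / 14 = 7.4286
UCL = c̄ + 3√c̄ = 7.4286 + 3 × √7.4286 = 7.4286 + 3 × 2.7255 = 15.6052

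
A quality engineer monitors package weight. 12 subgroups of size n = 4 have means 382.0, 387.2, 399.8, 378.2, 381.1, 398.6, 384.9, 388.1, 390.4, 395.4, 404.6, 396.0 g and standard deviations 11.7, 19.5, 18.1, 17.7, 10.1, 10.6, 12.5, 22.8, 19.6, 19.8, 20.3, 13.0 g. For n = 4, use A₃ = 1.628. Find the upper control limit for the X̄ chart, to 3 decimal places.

X̄̄ = (382.0 + 387.2 + 399.8 + 378.2 + 381.1 + 398.6 + 384.9 + 388.1 + 390.4 + 395.4 + 404.6 + 396.0) / 12 = 390.5250
s̄ = (11.7 + 19.5 + 18.1 + 17.7 + 10.1 + 10.6 + 12.5 + 22.8 + 19.6 + 19.8 + 20.3 + 13.0) / 12 = 16.3083
UCL = X̄̄ + A₃·s̄ = 390.5250 + 1.628 × 16.3083 = 417.0750

417.075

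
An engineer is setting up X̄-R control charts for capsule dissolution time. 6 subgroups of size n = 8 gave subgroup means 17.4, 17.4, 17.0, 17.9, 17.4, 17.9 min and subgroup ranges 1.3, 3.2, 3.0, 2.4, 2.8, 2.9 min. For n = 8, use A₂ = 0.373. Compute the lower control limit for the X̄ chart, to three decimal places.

X̄̄ = (17.4 + 17.4 + 17.0 + 17.9 + 17.4 + 17.9) / 6 = 105.0000 / 6 = 17.5000
R̄ = (1.3 + 3.2 + 3.0 + 2.4 + 2.8 + 2.9) / 6 = 15.6000 / 6 = 2.6000
LCL = X̄̄ − A₂·R̄ = 17.5000 − 0.373 × 2.6000 = 16.5302

16.530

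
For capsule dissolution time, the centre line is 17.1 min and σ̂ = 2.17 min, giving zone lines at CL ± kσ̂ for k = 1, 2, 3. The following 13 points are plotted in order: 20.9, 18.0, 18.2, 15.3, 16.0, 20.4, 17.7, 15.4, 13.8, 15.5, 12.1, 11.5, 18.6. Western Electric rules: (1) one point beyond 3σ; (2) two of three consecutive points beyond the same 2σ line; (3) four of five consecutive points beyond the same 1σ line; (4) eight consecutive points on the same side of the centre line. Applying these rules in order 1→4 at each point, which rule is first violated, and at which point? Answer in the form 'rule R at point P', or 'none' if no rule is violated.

rule 2 at point 12

Zone of each point (C = within 1σ̂, B = 1σ̂–2σ̂, A = 2σ̂–3σ̂, * = beyond 3σ̂; sign = side of CL): 1:+B, 2:+C, 3:+C, 4:-C, 5:-C, 6:+B, 7:+C, 8:-C, 9:-B, 10:-C, 11:-A, 12:-A, 13:+C
Rule 2 (two of three consecutive points beyond the same 2σ limit) is satisfied at point 12.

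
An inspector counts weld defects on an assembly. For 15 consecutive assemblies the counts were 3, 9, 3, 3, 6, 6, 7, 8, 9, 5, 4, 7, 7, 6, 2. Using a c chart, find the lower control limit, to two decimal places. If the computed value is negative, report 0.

c̄ = (3 + 9 + 3 + 3 + 6 + 6 + 7 + 8 + 9 + 5 + 4 + 7 + 7 + 6 + 2) / 15 = 85 / 15 = 5.6667
LCL = c̄ − 3√c̄ = 5.6667 − 3 × 2.3805 = -1.4748 → 0 (cannot be negative)

0.00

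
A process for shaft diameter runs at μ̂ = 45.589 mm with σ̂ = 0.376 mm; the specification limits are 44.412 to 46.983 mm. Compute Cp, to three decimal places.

1.140

Cp = (USL − LSL) / (6σ̂) = (46.983 − 44.412) / (6 × 0.376) = 2.5710 / 2.2560 = 1.1396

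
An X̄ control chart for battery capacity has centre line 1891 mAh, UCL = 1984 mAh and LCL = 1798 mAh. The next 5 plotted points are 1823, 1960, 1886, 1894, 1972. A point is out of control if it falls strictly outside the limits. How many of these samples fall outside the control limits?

0

All 5 points lie within [1798, 1984].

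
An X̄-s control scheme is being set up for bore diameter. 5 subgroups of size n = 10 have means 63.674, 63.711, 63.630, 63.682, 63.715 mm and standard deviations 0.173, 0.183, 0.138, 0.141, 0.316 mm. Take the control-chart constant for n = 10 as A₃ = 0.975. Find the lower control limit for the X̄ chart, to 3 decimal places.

63.497

X̄̄ = (63.674 + 63.711 + 63.630 + 63.682 + 63.715) / 5 = 63.6824
s̄ = (0.173 + 0.183 + 0.138 + 0.141 + 0.316) / 5 = 0.1902
LCL = X̄̄ − A₃·s̄ = 63.6824 − 0.975 × 0.1902 = 63.4970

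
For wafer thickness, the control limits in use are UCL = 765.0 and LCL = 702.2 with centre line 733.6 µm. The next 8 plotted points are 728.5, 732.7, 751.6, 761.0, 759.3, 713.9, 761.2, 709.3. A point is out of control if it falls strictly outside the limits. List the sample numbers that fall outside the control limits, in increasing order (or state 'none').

none

All 8 points lie within [702.2, 765.0].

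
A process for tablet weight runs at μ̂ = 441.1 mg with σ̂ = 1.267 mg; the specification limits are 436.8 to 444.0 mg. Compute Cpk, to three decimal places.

Cpu = (USL − μ̂) / (3σ̂) = (444.0 − 441.1) / (3 × 1.267) = 0.7630; Cpl = (μ̂ − LSL) / (3σ̂) = (441.1 − 436.8) / (3 × 1.267) = 1.1313; Cpk = min(Cpu, Cpl) = 0.7630

0.763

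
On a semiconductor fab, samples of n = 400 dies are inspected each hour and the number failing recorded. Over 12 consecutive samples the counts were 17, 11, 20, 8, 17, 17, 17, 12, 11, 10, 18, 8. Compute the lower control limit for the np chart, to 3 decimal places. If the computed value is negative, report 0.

2.870

p̄ = Σdᵢ / (k·n) = 166 / (12 × 400) = 0.03458
LCL = np̄ − 3·√(np̄(1−p̄)) = 13.8333 − 3 × 3.6544 = 2.8700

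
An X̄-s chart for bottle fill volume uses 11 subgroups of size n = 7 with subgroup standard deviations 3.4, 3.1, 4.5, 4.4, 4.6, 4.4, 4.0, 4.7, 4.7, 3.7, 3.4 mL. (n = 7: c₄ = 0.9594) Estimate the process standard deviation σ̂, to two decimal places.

s̄ = (3.4 + 3.1 + 4.5 + 4.4 + 4.6 + 4.4 + 4.0 + 4.7 + 4.7 + 3.7 + 3.4) / 11 = 4.0818
σ̂ = s̄ / c₄ = 4.0818 / 0.9594 = 4.2546

4.25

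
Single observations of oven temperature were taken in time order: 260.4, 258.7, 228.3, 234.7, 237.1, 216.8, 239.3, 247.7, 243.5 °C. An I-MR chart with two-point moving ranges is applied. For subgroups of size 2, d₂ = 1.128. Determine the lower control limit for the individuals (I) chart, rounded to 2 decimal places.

X̄ = (260.4 + 258.7 + 228.3 + 234.7 + 237.1 + 216.8 + 239.3 + 247.7 + 243.5) / 9 = 240.7222
Moving ranges: 1.7, 30.4, 6.4, 2.4, 20.3, 22.5, 8.4, 4.2; M̄R̄ = 96.3000 / 8 = 12.0375
LCL = X̄ − 3·M̄R̄/d₂ = 240.7222 − 3 × 12.0375 / 1.128 = 208.7076

208.71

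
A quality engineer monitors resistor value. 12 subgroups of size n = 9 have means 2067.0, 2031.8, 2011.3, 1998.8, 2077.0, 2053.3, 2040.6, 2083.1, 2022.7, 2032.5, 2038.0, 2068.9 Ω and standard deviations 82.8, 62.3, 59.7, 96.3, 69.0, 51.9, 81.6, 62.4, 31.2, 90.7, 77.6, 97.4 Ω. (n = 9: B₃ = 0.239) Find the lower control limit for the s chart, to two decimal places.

17.19

s̄ = (82.8 + 62.3 + 59.7 + 96.3 + 69.0 + 51.9 + 81.6 + 62.4 + 31.2 + 90.7 + 77.6 + 97.4) / 12 = 71.9083
LCL_s = B₃·s̄ = 0.239 × 71.9083 = 17.1861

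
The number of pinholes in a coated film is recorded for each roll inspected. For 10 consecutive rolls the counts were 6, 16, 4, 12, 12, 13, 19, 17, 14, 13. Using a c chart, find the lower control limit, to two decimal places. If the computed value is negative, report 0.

1.95

c̄ = (6 + 16 + 4 + 12 + 12 + 13 + 19 + 17 + 14 + 13) / 10 = 126 / 10 = 12.6000
LCL = c̄ − 3√c̄ = 12.6000 − 3 × 3.5496 = 1.9511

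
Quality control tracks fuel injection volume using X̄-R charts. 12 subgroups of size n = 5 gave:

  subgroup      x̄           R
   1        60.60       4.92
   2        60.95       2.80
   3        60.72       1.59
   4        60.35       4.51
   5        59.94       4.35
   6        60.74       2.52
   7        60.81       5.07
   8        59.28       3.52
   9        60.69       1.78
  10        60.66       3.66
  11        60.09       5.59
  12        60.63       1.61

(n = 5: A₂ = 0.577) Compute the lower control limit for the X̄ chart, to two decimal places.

58.44

X̄̄ = (60.60 + 60.95 + 60.72 + 60.35 + 59.94 + 60.74 + 60.81 + 59.28 + 60.69 + 60.66 + 60.09 + 60.63) / 12 = 725.4600 / 12 = 60.4550
R̄ = (4.92 + 2.80 + 1.59 + 4.51 + 4.35 + 2.52 + 5.07 + 3.52 + 1.78 + 3.66 + 5.59 + 1.61) / 12 = 41.9200 / 12 = 3.4933
LCL = X̄̄ − A₂·R̄ = 60.4550 − 0.577 × 3.4933 = 58.4393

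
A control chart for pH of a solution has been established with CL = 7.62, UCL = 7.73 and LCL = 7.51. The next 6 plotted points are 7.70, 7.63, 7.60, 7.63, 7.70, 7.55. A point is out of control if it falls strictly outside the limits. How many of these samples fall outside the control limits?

0

All 6 points lie within [7.51, 7.73].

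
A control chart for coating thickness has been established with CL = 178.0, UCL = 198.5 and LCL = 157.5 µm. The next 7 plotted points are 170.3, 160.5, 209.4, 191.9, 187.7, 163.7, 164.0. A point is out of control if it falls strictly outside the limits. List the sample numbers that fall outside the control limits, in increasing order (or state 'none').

Compare each point to [157.5, 198.5]: sample 3 = 209.4 > UCL.

3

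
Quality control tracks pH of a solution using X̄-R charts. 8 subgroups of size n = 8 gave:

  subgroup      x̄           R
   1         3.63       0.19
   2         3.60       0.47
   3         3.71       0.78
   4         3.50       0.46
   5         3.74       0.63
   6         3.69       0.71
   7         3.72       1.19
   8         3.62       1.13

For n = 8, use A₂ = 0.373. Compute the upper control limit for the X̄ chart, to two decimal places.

X̄̄ = (3.63 + 3.60 + 3.71 + 3.50 + 3.74 + 3.69 + 3.72 + 3.62) / 8 = 29.2100 / 8 = 3.6513
R̄ = (0.19 + 0.47 + 0.78 + 0.46 + 0.63 + 0.71 + 1.19 + 1.13) / 8 = 5.5600 / 8 = 0.6950
UCL = X̄̄ + A₂·R̄ = 3.6513 + 0.373 × 0.6950 = 3.9105

3.91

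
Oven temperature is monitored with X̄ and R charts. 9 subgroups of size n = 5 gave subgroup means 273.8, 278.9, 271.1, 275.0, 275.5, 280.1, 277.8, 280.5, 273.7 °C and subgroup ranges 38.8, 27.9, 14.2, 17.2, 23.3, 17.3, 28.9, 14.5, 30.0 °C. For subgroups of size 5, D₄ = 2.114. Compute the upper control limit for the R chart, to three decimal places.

49.820

R̄ = (38.8 + 27.9 + 14.2 + 17.2 + 23.3 + 17.3 + 28.9 + 14.5 + 30.0) / 9 = 212.1000 / 9 = 23.5667
UCL_R = D₄·R̄ = 2.114 × 23.5667 = 49.8199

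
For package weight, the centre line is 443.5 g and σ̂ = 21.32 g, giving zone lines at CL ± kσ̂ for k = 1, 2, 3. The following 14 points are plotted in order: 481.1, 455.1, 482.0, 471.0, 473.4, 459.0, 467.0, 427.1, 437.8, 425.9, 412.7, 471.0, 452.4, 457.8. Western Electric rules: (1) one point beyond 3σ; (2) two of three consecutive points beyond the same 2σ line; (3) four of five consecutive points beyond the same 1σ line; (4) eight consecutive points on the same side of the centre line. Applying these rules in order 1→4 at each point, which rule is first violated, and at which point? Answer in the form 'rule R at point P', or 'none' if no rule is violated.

rule 3 at point 5

Zone of each point (C = within 1σ̂, B = 1σ̂–2σ̂, A = 2σ̂–3σ̂, * = beyond 3σ̂; sign = side of CL): 1:+B, 2:+C, 3:+B, 4:+B, 5:+B, 6:+C, 7:+B, 8:-C, 9:-C, 10:-C, 11:-B, 12:+B, 13:+C, 14:+C
Rule 3 (four of five consecutive points beyond the same 1σ limit) is satisfied at point 5.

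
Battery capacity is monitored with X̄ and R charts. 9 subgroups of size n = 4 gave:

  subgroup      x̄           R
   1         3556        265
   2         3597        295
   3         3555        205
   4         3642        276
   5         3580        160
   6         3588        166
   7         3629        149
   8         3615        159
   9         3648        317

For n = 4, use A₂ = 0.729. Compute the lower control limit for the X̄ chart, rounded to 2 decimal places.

X̄̄ = (3556 + 3597 + 3555 + 3642 + 3580 + 3588 + 3629 + 3615 + 3648) / 9 = 32410.0000 / 9 = 3601.1111
R̄ = (265 + 295 + 205 + 276 + 160 + 166 + 149 + 159 + 317) / 9 = 1992.0000 / 9 = 221.3333
LCL = X̄̄ − A₂·R̄ = 3601.1111 − 0.729 × 221.3333 = 3439.7591

3439.76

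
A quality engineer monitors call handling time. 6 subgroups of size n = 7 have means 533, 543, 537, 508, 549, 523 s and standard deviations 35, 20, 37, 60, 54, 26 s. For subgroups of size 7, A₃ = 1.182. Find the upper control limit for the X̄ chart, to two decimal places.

577.87

X̄̄ = (533 + 543 + 537 + 508 + 549 + 523) / 6 = 532.1667
s̄ = (35 + 20 + 37 + 60 + 54 + 26) / 6 = 38.6667
UCL = X̄̄ + A₃·s̄ = 532.1667 + 1.182 × 38.6667 = 577.8707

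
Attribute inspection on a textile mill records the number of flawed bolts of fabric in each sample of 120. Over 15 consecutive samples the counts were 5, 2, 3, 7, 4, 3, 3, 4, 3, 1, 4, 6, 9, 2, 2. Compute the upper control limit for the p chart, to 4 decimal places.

p̄ = Σdᵢ / (k·n) = 58 / (15 × 120) = 0.03222
UCL = p̄ + 3·√(p̄(1−p̄)/n) = 0.03222 + 3 × √(0.03222×0.96778/120) = 0.03222 + 3 × 0.01612 = 0.08058

0.0806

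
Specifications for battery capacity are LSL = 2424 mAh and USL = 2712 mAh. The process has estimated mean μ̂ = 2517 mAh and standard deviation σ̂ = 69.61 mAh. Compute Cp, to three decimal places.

Cp = (USL − LSL) / (6σ̂) = (2712 − 2424) / (6 × 69.61) = 288.0000 / 417.6600 = 0.6896

0.690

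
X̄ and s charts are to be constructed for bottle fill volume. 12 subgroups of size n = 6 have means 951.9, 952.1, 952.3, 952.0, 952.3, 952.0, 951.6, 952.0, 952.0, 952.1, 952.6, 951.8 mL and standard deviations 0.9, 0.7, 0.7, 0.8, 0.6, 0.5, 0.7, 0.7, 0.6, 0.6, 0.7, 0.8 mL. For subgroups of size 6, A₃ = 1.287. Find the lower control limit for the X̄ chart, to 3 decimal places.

951.168

X̄̄ = (951.9 + 952.1 + 952.3 + 952.0 + 952.3 + 952.0 + 951.6 + 952.0 + 952.0 + 952.1 + 952.6 + 951.8) / 12 = 952.0583
s̄ = (0.9 + 0.7 + 0.7 + 0.8 + 0.6 + 0.5 + 0.7 + 0.7 + 0.6 + 0.6 + 0.7 + 0.8) / 12 = 0.6917
LCL = X̄̄ − A₃·s̄ = 952.0583 − 1.287 × 0.6917 = 951.1682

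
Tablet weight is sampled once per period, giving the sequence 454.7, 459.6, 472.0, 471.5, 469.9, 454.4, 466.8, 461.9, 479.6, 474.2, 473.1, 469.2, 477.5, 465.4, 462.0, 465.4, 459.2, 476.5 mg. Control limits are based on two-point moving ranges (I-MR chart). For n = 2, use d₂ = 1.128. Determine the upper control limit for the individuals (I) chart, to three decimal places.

487.878

X̄ = (454.7 + 459.6 + 472.0 + 471.5 + 469.9 + 454.4 + 466.8 + 461.9 + 479.6 + 474.2 + 473.1 + 469.2 + 477.5 + 465.4 + 462.0 + 465.4 + 459.2 + 476.5) / 18 = 467.3833
Moving ranges: 4.9, 12.4, 0.5, 1.6, 15.5, 12.4, 4.9, 17.7, 5.4, 1.1, 3.9, 8.3, 12.1, 3.4, 3.4, 6.2, 17.3; M̄R̄ = 131.0000 / 17 = 7.7059
UCL = X̄ + 3·M̄R̄/d₂ = 467.3833 + 3 × 7.7059 / 1.128 = 487.8777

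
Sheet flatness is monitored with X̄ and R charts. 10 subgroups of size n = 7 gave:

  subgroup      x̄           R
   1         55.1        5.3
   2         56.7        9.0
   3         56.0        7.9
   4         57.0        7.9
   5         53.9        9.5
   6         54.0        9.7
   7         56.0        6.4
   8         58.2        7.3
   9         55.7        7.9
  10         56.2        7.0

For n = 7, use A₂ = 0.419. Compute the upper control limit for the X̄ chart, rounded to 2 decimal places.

X̄̄ = (55.1 + 56.7 + 56.0 + 57.0 + 53.9 + 54.0 + 56.0 + 58.2 + 55.7 + 56.2) / 10 = 558.8000 / 10 = 55.8800
R̄ = (5.3 + 9.0 + 7.9 + 7.9 + 9.5 + 9.7 + 6.4 + 7.3 + 7.9 + 7.0) / 10 = 77.9000 / 10 = 7.7900
UCL = X̄̄ + A₂·R̄ = 55.8800 + 0.419 × 7.7900 = 59.1440

59.14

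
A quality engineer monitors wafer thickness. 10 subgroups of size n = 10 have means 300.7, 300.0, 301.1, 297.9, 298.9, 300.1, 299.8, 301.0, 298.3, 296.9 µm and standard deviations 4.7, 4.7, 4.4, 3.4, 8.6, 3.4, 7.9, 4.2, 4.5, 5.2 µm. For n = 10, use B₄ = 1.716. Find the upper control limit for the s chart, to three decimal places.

s̄ = (4.7 + 4.7 + 4.4 + 3.4 + 8.6 + 3.4 + 7.9 + 4.2 + 4.5 + 5.2) / 10 = 5.1000
UCL_s = B₄·s̄ = 1.716 × 5.1000 = 8.7516

8.752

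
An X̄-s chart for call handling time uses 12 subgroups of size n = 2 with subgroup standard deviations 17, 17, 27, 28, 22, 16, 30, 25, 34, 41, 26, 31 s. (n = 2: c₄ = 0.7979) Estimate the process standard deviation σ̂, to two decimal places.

32.79

s̄ = (17 + 17 + 27 + 28 + 22 + 16 + 30 + 25 + 34 + 41 + 26 + 31) / 12 = 26.1667
σ̂ = s̄ / c₄ = 26.1667 / 0.7979 = 32.7944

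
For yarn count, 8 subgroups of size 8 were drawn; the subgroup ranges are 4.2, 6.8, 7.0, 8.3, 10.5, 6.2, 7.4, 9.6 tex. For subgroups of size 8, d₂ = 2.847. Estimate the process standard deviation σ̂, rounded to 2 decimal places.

R̄ = (4.2 + 6.8 + 7.0 + 8.3 + 10.5 + 6.2 + 7.4 + 9.6) / 8 = 7.5000
σ̂ = R̄ / d₂ = 7.5000 / 2.847 = 2.6344

2.63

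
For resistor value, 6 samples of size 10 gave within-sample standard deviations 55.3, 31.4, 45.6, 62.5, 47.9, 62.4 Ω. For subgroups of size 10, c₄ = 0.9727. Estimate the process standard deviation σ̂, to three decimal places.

52.277

s̄ = (55.3 + 31.4 + 45.6 + 62.5 + 47.9 + 62.4) / 6 = 50.8500
σ̂ = s̄ / c₄ = 50.8500 / 0.9727 = 52.2772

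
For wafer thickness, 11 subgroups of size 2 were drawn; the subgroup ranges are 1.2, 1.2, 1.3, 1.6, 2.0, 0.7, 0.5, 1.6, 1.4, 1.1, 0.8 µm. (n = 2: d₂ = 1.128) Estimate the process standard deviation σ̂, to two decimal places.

1.08

R̄ = (1.2 + 1.2 + 1.3 + 1.6 + 2.0 + 0.7 + 0.5 + 1.6 + 1.4 + 1.1 + 0.8) / 11 = 1.2182
σ̂ = R̄ / d₂ = 1.2182 / 1.128 = 1.0799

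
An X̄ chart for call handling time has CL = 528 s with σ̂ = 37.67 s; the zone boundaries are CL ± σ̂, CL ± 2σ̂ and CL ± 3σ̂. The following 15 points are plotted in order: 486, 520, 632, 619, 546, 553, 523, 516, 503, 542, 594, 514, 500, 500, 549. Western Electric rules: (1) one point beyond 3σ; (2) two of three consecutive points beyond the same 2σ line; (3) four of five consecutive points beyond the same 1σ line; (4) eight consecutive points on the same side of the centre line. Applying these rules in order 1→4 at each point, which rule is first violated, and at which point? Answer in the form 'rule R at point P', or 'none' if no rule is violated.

rule 2 at point 4

Zone of each point (C = within 1σ̂, B = 1σ̂–2σ̂, A = 2σ̂–3σ̂, * = beyond 3σ̂; sign = side of CL): 1:-B, 2:-C, 3:+A, 4:+A, 5:+C, 6:+C, 7:-C, 8:-C, 9:-C, 10:+C, 11:+B, 12:-C, 13:-C, 14:-C, 15:+C
Rule 2 (two of three consecutive points beyond the same 2σ limit) is satisfied at point 4.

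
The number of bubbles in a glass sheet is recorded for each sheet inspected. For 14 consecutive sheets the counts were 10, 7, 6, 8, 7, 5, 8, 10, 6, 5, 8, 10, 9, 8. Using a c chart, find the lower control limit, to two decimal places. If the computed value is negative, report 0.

c̄ = (10 + 7 + 6 + 8 + 7 + 5 + 8 + 10 + 6 + 5 + 8 + 10 + 9 + 8) / 14 = 107 / 14 = 7.6429
LCL = c̄ − 3√c̄ = 7.6429 − 3 × 2.7646 = -0.6509 → 0 (cannot be negative)

0.00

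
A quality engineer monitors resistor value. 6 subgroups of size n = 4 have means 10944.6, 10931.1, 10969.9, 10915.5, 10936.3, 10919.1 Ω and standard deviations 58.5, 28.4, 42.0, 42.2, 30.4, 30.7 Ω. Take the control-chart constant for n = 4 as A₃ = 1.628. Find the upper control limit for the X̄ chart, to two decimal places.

X̄̄ = (10944.6 + 10931.1 + 10969.9 + 10915.5 + 10936.3 + 10919.1) / 6 = 10936.0833
s̄ = (58.5 + 28.4 + 42.0 + 42.2 + 30.4 + 30.7) / 6 = 38.7000
UCL = X̄̄ + A₃·s̄ = 10936.0833 + 1.628 × 38.7000 = 10999.0869

10999.09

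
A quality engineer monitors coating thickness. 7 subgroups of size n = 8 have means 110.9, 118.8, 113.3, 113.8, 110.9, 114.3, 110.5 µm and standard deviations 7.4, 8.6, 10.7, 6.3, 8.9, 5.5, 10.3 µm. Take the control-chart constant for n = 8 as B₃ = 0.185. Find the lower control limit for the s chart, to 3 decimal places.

s̄ = (7.4 + 8.6 + 10.7 + 6.3 + 8.9 + 5.5 + 10.3) / 7 = 8.2429
LCL_s = B₃·s̄ = 0.185 × 8.2429 = 1.5249

1.525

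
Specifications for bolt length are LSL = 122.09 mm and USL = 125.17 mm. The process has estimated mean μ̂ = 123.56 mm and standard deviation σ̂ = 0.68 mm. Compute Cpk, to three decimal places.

0.721

Cpu = (USL − μ̂) / (3σ̂) = (125.17 − 123.56) / (3 × 0.68) = 0.7892; Cpl = (μ̂ − LSL) / (3σ̂) = (123.56 − 122.09) / (3 × 0.68) = 0.7206; Cpk = min(Cpu, Cpl) = 0.7206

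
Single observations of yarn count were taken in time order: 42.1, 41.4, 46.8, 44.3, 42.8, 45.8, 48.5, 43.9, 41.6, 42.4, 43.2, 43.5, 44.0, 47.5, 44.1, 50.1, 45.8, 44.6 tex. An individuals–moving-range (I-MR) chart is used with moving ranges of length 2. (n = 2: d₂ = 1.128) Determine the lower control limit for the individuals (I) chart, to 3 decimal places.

X̄ = (42.1 + 41.4 + 46.8 + 44.3 + 42.8 + 45.8 + 48.5 + 43.9 + 41.6 + 42.4 + 43.2 + 43.5 + 44.0 + 47.5 + 44.1 + 50.1 + 45.8 + 44.6) / 18 = 44.5778
Moving ranges: 0.7, 5.4, 2.5, 1.5, 3.0, 2.7, 4.6, 2.3, 0.8, 0.8, 0.3, 0.5, 3.5, 3.4, 6.0, 4.3, 1.2; M̄R̄ = 43.5000 / 17 = 2.5588
LCL = X̄ − 3·M̄R̄/d₂ = 44.5778 − 3 × 2.5588 / 1.128 = 37.7724

37.772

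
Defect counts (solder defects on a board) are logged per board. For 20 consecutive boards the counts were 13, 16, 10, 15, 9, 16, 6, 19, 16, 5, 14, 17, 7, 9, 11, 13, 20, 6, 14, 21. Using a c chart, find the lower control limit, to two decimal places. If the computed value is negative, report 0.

c̄ = (13 + 16 + 10 + 15 + 9 + 16 + 6 + 19 + 16 + 5 + 14 + 17 + 7 + 9 + 11 + 13 + 20 + 6 + 14 + 21) / 20 = 257 / 20 = 12.8500
LCL = c̄ − 3√c̄ = 12.8500 − 3 × 3.5847 = 2.0959

2.10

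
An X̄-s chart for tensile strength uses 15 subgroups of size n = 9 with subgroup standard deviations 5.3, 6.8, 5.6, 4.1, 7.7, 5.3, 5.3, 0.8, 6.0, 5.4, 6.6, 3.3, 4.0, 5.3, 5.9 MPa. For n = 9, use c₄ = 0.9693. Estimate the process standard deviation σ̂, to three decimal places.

s̄ = (5.3 + 6.8 + 5.6 + 4.1 + 7.7 + 5.3 + 5.3 + 0.8 + 6.0 + 5.4 + 6.6 + 3.3 + 4.0 + 5.3 + 5.9) / 15 = 5.1600
σ̂ = s̄ / c₄ = 5.1600 / 0.9693 = 5.3234

5.323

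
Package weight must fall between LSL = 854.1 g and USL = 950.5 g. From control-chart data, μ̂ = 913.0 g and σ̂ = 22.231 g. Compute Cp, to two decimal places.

0.72

Cp = (USL − LSL) / (6σ̂) = (950.5 − 854.1) / (6 × 22.231) = 96.4000 / 133.3860 = 0.7227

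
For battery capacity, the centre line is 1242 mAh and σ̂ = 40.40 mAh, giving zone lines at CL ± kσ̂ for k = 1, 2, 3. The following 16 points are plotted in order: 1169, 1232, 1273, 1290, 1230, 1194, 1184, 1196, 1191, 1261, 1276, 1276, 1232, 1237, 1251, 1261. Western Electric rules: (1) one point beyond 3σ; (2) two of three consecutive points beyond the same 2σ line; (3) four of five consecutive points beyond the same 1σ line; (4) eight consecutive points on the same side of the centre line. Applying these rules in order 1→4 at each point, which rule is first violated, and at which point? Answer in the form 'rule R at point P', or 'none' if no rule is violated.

rule 3 at point 9

Zone of each point (C = within 1σ̂, B = 1σ̂–2σ̂, A = 2σ̂–3σ̂, * = beyond 3σ̂; sign = side of CL): 1:-B, 2:-C, 3:+C, 4:+B, 5:-C, 6:-B, 7:-B, 8:-B, 9:-B, 10:+C, 11:+C, 12:+C, 13:-C, 14:-C, 15:+C, 16:+C
Rule 3 (four of five consecutive points beyond the same 1σ limit) is satisfied at point 9.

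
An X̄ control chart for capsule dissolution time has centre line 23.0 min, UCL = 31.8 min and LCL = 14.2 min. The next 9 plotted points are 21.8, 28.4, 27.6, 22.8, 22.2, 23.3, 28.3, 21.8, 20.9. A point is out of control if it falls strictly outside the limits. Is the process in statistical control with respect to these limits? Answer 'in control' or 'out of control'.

in control

All 9 points lie within [14.2, 31.8].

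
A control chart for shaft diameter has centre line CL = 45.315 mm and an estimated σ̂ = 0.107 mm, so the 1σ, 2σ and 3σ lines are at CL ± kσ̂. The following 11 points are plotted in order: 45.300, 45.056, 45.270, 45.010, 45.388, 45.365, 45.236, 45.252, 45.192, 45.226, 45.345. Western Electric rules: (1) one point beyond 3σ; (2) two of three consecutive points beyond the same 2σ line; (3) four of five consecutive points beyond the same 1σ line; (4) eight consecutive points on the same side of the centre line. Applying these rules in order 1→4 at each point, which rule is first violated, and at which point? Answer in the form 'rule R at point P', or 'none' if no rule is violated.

Zone of each point (C = within 1σ̂, B = 1σ̂–2σ̂, A = 2σ̂–3σ̂, * = beyond 3σ̂; sign = side of CL): 1:-C, 2:-A, 3:-C, 4:-A, 5:+C, 6:+C, 7:-C, 8:-C, 9:-B, 10:-C, 11:+C
Rule 2 (two of three consecutive points beyond the same 2σ limit) is satisfied at point 4.

rule 2 at point 4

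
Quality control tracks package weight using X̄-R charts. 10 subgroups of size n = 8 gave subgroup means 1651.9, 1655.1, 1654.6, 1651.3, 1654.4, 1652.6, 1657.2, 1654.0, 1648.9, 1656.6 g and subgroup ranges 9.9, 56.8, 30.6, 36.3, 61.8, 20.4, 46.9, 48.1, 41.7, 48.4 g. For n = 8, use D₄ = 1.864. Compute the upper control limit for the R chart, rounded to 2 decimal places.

74.73

R̄ = (9.9 + 56.8 + 30.6 + 36.3 + 61.8 + 20.4 + 46.9 + 48.1 + 41.7 + 48.4) / 10 = 400.9000 / 10 = 40.0900
UCL_R = D₄·R̄ = 1.864 × 40.0900 = 74.7278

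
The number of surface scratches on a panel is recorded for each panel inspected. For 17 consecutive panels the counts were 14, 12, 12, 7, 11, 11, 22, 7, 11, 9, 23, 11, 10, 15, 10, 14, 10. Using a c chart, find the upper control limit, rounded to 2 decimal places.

c̄ = (14 + 12 + 12 + 7 + 11 + 11 + 22 + 7 + 11 + 9 + 23 + 11 + 10 + 15 + 10 + 14 + 10) / 17 = 209 / 17 = 12.2941
UCL = c̄ + 3√c̄ = 12.2941 + 3 × √12.2941 = 12.2941 + 3 × 3.5063 = 22.8130

22.81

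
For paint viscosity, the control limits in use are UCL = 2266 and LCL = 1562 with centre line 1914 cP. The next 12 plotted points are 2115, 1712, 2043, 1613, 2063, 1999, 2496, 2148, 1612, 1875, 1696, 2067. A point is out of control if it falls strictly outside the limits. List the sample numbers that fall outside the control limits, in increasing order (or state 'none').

7

Compare each point to [1562, 2266]: sample 7 = 2496 > UCL.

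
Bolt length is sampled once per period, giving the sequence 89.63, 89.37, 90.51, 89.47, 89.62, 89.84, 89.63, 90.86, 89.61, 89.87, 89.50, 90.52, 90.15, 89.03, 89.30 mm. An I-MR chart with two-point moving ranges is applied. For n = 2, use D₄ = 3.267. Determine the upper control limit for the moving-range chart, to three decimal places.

Moving ranges: 0.26, 1.14, 1.04, 0.15, 0.22, 0.21, 1.23, 1.25, 0.26, 0.37, 1.02, 0.37, 1.12, 0.27; M̄R̄ = 8.9100 / 14 = 0.6364
UCL_MR = D₄·M̄R̄ = 3.267 × 0.6364 = 2.0792

2.079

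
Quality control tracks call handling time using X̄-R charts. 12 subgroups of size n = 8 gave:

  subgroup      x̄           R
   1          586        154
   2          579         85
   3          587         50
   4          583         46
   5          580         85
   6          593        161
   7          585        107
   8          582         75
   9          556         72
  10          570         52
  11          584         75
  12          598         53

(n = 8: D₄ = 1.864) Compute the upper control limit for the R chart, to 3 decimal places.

R̄ = (154 + 85 + 50 + 46 + 85 + 161 + 107 + 75 + 72 + 52 + 75 + 53) / 12 = 1015.0000 / 12 = 84.5833
UCL_R = D₄·R̄ = 1.864 × 84.5833 = 157.6633

157.663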